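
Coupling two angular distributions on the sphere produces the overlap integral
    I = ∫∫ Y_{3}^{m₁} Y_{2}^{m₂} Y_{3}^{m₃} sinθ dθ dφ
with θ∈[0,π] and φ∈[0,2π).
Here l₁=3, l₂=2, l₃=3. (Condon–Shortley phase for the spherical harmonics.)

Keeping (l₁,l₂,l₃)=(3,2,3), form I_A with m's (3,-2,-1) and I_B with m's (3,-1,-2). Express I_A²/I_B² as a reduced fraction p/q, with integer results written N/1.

l's match ⇒ only the (l;m) 3-j factors differ between A and B.
A: triangle coeff Δ(3,2,3) = 1/3780; Σ_t [0,0]: t=0:+1/96 = 1/96; (3j)²=1/42 [(3 2 3; 3 -2 -1)], sign=+1
B: triangle coeff Δ(3,2,3) = 1/3780; Σ_t [0,0]: t=0:+1/48 = 1/48; (3j)²=5/84 [(3 2 3; 3 -1 -2)], sign=-1
I_A²/I_B² = (1/42)/(5/84) = 2/5

2/5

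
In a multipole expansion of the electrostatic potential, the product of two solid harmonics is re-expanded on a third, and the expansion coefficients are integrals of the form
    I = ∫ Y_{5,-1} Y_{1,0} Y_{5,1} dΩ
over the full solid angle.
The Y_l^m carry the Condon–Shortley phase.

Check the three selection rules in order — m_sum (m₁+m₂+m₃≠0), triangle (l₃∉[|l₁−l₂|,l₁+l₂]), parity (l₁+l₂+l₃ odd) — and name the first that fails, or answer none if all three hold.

parity

m₁+m₂+m₃ = -1 + 0 + 1 = 0  ✓
triangle: |5−1|=4 ≤ l₃=5 ≤ 5+1=6  ✓
parity: l₁+l₂+l₃ = 11 is odd  ✗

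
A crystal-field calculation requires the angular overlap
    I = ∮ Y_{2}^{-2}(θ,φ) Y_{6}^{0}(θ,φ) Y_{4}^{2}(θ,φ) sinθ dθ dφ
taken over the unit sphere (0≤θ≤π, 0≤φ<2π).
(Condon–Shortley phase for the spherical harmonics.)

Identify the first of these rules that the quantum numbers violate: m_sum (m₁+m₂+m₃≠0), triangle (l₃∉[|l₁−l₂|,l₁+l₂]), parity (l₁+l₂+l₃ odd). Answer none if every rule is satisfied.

none

azimuthal sum: -2 + 0 + 2 = 0  ✓
4 ≤ 4 ≤ 8 (triangle on l)  ✓
L = 2 + 6 + 4 = 12 (even)  ✓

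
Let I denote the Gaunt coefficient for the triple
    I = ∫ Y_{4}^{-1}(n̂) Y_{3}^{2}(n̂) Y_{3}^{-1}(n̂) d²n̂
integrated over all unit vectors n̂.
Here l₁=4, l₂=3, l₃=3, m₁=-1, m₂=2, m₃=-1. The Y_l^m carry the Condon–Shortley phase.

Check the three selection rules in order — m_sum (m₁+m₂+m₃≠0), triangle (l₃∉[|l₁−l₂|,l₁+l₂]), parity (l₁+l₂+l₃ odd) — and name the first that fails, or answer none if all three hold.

m₁+m₂+m₃ = -1 + 2 − 1 = 0  ✓
triangle: |4−3|=1 ≤ l₃=3 ≤ 4+3=7  ✓
parity: l₁+l₂+l₃ = 10 is even  ✓

none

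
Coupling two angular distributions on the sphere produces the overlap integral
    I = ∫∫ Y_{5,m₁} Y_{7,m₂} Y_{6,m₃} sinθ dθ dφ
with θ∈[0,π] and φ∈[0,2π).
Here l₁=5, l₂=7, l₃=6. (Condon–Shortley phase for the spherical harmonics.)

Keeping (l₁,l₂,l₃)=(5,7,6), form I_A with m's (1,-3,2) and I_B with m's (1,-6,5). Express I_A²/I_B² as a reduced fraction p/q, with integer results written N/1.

128547/251680

Shared (l₁,l₂,l₃)=(5,7,6): N and (l;000)² cancel in I_A²/I_B².
A: Δ = 6!·4!·8!/19! = 1/174594420; Racah Σ t=0..4: t=0:+1/9953280 t=1:−1/518400 t=2:+1/276480 t=3:−1/1088640 t=4:+1/46448640 = 23/25804800; ⇒ 3j(5 7 6; 1 -3 2)² = 42849/6466460, sgn +1
B: Δ = 6!·4!·8!/19! = 1/174594420; Racah Σ t=0..1: t=0:+1/87091200 t=1:−1/29030400 = -1/43545600; ⇒ 3j(5 7 6; 1 -6 5)² = 88/6783, sgn +1
I_A²/I_B² = (42849/6466460)/(88/6783) = 128547/251680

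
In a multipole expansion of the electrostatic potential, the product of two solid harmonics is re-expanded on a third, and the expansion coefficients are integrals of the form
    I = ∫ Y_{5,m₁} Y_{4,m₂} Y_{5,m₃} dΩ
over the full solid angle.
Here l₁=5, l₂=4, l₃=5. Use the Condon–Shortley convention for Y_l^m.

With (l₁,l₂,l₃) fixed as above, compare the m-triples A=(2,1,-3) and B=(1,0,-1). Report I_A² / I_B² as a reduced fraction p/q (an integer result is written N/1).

Shared (l₁,l₂,l₃)=(5,4,5): N and (l;000)² cancel in I_A²/I_B².
A: Δ = 4!·6!·4!/15! = 1/3153150; Racah Σ t=1..3: t=1:−1/6912 t=2:+1/2880 t=3:−1/17280 = 1/6912; ⇒ 3j(5 4 5; 2 1 -3)² = 5/429, sgn +1
B: Δ = 4!·6!·4!/15! = 1/3153150; Racah Σ t=0..4: t=0:+1/27648 t=1:−1/1296 t=2:+1/768 t=3:−1/4320 t=4:+1/414720 = 7/20736; ⇒ 3j(5 4 5; 1 0 -1)² = 8/1287, sgn +1
I_A²/I_B² = (5/429)/(8/1287) = 15/8

15/8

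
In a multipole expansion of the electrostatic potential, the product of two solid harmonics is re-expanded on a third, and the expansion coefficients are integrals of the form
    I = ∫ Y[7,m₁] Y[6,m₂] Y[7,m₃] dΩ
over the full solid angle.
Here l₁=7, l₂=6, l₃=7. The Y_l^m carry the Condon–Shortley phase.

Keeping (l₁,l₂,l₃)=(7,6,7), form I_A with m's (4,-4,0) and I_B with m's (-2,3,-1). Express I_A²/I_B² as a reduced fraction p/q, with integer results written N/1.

66/875

Shared (l₁,l₂,l₃)=(7,6,7): N and (l;000)² cancel in I_A²/I_B².
A: Δ = 6!·8!·6!/21! = 1/2444321880; Racah Σ t=0..2: t=0:+1/24883200 t=1:−1/20736000 t=2:+1/174182400 = -1/435456000; ⇒ 3j(7 6 7; 4 -4 0)² = 2/20995, sgn +1
B: Δ = 6!·8!·6!/21! = 1/2444321880; Racah Σ t=3..6: t=3:−1/37324800 t=4:+1/4147200 t=5:−1/3317760 t=6:+1/18662400 = -1/29859840; ⇒ 3j(7 6 7; -2 3 -1)² = 175/138567, sgn -1
I_A²/I_B² = (2/20995)/(175/138567) = 66/875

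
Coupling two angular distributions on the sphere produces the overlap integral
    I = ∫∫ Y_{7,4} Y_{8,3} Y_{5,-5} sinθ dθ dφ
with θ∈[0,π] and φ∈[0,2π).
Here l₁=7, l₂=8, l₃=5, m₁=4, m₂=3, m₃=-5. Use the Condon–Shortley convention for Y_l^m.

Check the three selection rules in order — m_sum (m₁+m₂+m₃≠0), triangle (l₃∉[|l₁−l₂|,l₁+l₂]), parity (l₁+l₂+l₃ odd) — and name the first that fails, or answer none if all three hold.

m_sum

Σmᵢ = 2  ✗
l₃∈[|l₁−l₂|,l₁+l₂]=[1,15], have l₃=5
Σlᵢ = 20 ⇒ even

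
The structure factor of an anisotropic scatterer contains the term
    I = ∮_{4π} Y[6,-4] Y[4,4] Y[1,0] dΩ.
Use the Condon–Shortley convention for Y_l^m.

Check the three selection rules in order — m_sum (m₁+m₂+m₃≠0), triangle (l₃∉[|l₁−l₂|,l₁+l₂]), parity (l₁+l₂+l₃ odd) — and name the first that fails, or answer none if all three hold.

m₁+m₂+m₃ = -4 + 4 + 0 = 0  ✓
triangle: |6−4|=2 ≤ l₃=1 ≤ 6+4=10  ✗
parity: l₁+l₂+l₃ = 11 is odd

triangle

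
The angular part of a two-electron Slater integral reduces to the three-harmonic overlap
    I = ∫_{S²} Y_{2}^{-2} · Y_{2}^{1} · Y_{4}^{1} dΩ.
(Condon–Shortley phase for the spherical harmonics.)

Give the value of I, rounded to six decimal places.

Rules hold: Σm=0, L=8 even, 0≤4≤4.
N = 5·5·9 = 225
Δ = 0!·4!·4!/9! = 1/630
Racah Σ t=0..0: t=0:+1/16 = 1/16
⇒ 3j(2 2 4; 0 0 0)² = 2/35, sgn +1
Racah Σ t=0..0: t=0:+1/144 = 1/144
⇒ 3j(2 2 4; -2 1 1)² = 1/126, sgn -1
4πI² = N·(3j₀)²·(3jₘ)² = 5/49
I = -1·√(0.102041/4π) = -0.09011188

-0.090112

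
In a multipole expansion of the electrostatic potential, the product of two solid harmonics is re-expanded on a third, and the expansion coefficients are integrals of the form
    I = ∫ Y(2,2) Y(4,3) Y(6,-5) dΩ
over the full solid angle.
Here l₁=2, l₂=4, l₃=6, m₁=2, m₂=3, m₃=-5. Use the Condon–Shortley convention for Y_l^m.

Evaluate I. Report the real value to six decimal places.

-0.288917

Checks pass: Σm=0; 12 even; l₃=6∈[2,6].
(2·2+1)(2·4+1)(2·6+1) = 585
Δ: 0! 4! 8! / 13! → 1/6435
sum: t=0:+1/2304 = 1/2304
3j²(2 4 6; 0 0 0) = Δ·Π!·Σ² = 5/143  (sign +1)
sum: t=0:+1/120960 = 1/120960
3j²(2 4 6; 2 3 -5) = Δ·Π!·Σ² = 2/39  (sign -1)
combine: 4πI² = 585·5/143·2/39 = 150/143
take √, sign -1: I = -0.28891672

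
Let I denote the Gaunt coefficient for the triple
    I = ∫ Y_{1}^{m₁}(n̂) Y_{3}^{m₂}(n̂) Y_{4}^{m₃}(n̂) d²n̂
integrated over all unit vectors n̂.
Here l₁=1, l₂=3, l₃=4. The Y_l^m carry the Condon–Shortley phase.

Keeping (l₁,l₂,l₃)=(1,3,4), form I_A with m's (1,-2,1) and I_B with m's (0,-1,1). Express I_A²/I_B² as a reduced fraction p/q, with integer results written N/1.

1/5

l's match ⇒ only the (l;m) 3-j factors differ between A and B.
A: triangle coeff Δ(1,3,4) = 1/252; Σ_t [0,0]: t=0:+1/240 = 1/240; (3j)²=1/84 [(1 3 4; 1 -2 1)], sign=-1
B: triangle coeff Δ(1,3,4) = 1/252; Σ_t [0,0]: t=0:+1/48 = 1/48; (3j)²=5/84 [(1 3 4; 0 -1 1)], sign=-1
I_A²/I_B² = (1/84)/(5/84) = 1/5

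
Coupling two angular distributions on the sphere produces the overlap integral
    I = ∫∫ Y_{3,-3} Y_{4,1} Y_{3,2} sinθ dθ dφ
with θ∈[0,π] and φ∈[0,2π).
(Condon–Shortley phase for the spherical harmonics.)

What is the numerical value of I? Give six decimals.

Checks pass: Σm=0; 10 even; l₃=3∈[1,7].
(2·3+1)(2·4+1)(2·3+1) = 441
Δ: 4! 2! 4! / 11! → 1/34650
sum: t=1:−1/72 t=2:+1/16 t=3:−1/72 = 5/144
3j²(3 4 3; 0 0 0) = Δ·Π!·Σ² = 2/77  (sign -1)
sum: t=4:+1/288 = 1/288
3j²(3 4 3; -3 1 2) = Δ·Π!·Σ² = 5/231  (sign -1)
combine: 4πI² = 441·2/77·5/231 = 30/121
take √, sign +1: I = 0.14046335

0.140463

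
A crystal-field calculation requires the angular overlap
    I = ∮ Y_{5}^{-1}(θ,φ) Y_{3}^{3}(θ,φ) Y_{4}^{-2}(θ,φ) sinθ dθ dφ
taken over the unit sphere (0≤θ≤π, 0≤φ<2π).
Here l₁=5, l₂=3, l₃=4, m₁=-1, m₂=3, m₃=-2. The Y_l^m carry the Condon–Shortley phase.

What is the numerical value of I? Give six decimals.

Rules hold: Σm=0, L=12 even, 2≤4≤8.
N = 11·7·9 = 693
Δ = 4!·6!·2!/13! = 1/180180
Racah Σ t=1..3: t=1:−1/576 t=2:+1/144 t=3:−1/576 = 1/288
⇒ 3j(5 3 4; 0 0 0)² = 20/1001, sgn +1
Racah Σ t=4..4: t=4:+1/2304 = 1/2304
⇒ 3j(5 3 4; -1 3 -2)² = 75/4004, sgn +1
4πI² = N·(3j₀)²·(3jₘ)² = 3375/13013
I = +1·√(0.259356/4π) = 0.14366244

0.143662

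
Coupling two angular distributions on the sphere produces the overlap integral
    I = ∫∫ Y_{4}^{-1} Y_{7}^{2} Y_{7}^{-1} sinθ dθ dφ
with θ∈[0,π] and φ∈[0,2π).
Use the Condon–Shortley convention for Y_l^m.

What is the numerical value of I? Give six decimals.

Rules hold: Σm=0, L=18 even, 3≤7≤11.
N = 9·15·15 = 2025
Δ = 4!·4!·10!/19! = 1/58198140
Racah Σ t=0..4: t=0:+1/17418240 t=1:−1/622080 t=2:+1/230400 t=3:−1/622080 t=4:+1/17418240 = 1/806400
⇒ 3j(4 7 7; 0 0 0)² = 2268/230945, sgn -1
Racah Σ t=1..4: t=1:−1/11612160 t=2:+1/725760 t=3:−1/414720 t=4:+1/2073600 = -37/58060800
⇒ 3j(4 7 7; -1 2 -1)² = 4107/646646, sgn -1
4πI² = N·(3j₀)²·(3jₘ)² = 269460270/2133423721
I = +1·√(0.126304/4π) = 0.10025450

0.100255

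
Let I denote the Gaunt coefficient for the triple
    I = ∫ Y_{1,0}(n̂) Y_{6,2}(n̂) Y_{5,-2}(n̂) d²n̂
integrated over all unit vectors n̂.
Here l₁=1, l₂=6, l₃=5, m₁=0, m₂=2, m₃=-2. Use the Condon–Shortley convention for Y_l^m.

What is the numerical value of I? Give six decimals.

0.231133

Rules hold: Σm=0, L=12 even, 5≤5≤7.
N = 3·13·11 = 429
Δ = 2!·0!·10!/13! = 1/858
Racah Σ t=1..1: t=1:−1/14400 = -1/14400
⇒ 3j(1 6 5; 0 0 0)² = 6/143, sgn +1
Racah Σ t=1..1: t=1:−1/30240 = -1/30240
⇒ 3j(1 6 5; 0 2 -2)² = 16/429, sgn +1
4πI² = N·(3j₀)²·(3jₘ)² = 96/143
I = +1·√(0.671329/4π) = 0.23113338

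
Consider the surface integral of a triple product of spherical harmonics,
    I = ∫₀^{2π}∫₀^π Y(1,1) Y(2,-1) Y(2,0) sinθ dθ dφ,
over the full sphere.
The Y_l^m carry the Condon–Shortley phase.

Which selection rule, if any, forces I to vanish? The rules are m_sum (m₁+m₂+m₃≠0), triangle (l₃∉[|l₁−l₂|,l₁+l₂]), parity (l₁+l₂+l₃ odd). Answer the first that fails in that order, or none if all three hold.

parity

m₁+m₂+m₃ = 1 − 1 + 0 = 0  ✓
triangle: |1−2|=1 ≤ l₃=2 ≤ 1+2=3  ✓
parity: l₁+l₂+l₃ = 5 is odd  ✗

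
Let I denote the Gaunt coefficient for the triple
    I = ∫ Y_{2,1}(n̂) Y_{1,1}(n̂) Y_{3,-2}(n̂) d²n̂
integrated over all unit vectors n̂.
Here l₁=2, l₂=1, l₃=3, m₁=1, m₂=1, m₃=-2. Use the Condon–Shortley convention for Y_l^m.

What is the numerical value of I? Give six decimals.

0.261169

m-sum 0 ✓  L=6 even ✓  1≤3≤3 ✓
Π(2lᵢ+1) = 5×3×7 = 105
triangle coeff Δ(2,1,3) = 1/105
Σ_t [0,0]: t=0:+1/4 = 1/4
(3j)²=3/35 [(2 1 3; 0 0 0)], sign=-1
Σ_t [0,0]: t=0:+1/12 = 1/12
(3j)²=2/21 [(2 1 3; 1 1 -2)], sign=-1
⇒ 4πI² = 6/7
I = (+1)√(6/7/(4π)) = 0.26116903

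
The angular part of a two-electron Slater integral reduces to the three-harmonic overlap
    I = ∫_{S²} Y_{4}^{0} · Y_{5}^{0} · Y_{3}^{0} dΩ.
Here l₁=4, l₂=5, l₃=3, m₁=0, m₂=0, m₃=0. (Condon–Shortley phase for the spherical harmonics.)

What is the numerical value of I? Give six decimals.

0.148374

m-sum 0 ✓  L=12 even ✓  1≤3≤9 ✓
Π(2lᵢ+1) = 9×11×7 = 693
triangle coeff Δ(4,5,3) = 1/180180
Σ_t [2,4]: t=2:+1/576 t=3:−1/144 t=4:+1/576 = -1/288
(3j)²=20/1001 [(4 5 3; 0 0 0)], sign=+1
(m-triple is (0,0,0) — same symbol as above.)
⇒ 4πI² = 3600/13013
I = (+1)√(3600/13013/(4π)) = 0.14837393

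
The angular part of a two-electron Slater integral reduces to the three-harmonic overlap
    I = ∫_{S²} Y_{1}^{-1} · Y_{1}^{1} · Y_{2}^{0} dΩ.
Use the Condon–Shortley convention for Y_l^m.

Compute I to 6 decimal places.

Rules hold: Σm=0, L=4 even, 0≤2≤2.
N = 3·3·5 = 45
Δ = 0!·2!·2!/5! = 1/30
Racah Σ t=0..0: t=0:+1/1 = 1/1
⇒ 3j(1 1 2; 0 0 0)² = 2/15, sgn +1
Racah Σ t=0..0: t=0:+1/4 = 1/4
⇒ 3j(1 1 2; -1 1 0)² = 1/30, sgn +1
4πI² = N·(3j₀)²·(3jₘ)² = 1/5
I = +1·√(0.2/4π) = 0.12615663

0.126157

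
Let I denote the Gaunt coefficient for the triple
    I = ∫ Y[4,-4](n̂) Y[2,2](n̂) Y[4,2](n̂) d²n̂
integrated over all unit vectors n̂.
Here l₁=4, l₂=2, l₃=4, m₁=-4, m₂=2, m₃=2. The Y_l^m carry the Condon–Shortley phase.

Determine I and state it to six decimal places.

-0.106180

Checks pass: Σm=0; 10 even; l₃=4∈[2,6].
(2·4+1)(2·2+1)(2·4+1) = 405
Δ: 2! 6! 2! / 11! → 1/13860
sum: t=0:+1/192 t=1:−1/36 t=2:+1/192 = -5/288
3j²(4 2 4; 0 0 0) = Δ·Π!·Σ² = 20/693  (sign -1)
sum: t=2:+1/2880 = 1/2880
3j²(4 2 4; -4 2 2) = Δ·Π!·Σ² = 2/165  (sign +1)
combine: 4πI² = 405·20/693·2/165 = 120/847
take √, sign -1: I = -0.10618031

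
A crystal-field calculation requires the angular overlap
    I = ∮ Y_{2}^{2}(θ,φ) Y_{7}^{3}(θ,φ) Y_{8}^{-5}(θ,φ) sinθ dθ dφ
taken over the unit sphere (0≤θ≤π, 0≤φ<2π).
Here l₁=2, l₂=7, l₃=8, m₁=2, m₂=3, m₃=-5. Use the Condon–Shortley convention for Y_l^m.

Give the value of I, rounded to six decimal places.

0.000000

L=17 odd ⇒ parity kills the (l;000) factor ⇒ I = 0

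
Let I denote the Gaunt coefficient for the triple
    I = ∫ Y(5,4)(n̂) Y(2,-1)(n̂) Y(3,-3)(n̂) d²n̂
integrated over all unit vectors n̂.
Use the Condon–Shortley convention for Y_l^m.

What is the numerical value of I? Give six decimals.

Rules hold: Σm=0, L=10 even, 3≤3≤7.
N = 11·5·7 = 385
Δ = 4!·6!·0!/11! = 1/2310
Racah Σ t=2..2: t=2:+1/144 = 1/144
⇒ 3j(5 2 3; 0 0 0)² = 10/231, sgn -1
Racah Σ t=1..1: t=1:−1/4320 = -1/4320
⇒ 3j(5 2 3; 4 -1 -3)² = 2/55, sgn -1
4πI² = N·(3j₀)²·(3jₘ)² = 20/33
I = +1·√(0.606061/4π) = 0.21961050

0.219610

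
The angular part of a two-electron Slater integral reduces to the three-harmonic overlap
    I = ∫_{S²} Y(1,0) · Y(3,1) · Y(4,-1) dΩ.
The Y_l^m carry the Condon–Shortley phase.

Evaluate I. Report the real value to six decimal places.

Checks pass: Σm=0; 8 even; l₃=4∈[2,4].
(2·1+1)(2·3+1)(2·4+1) = 189
Δ: 0! 2! 6! / 9! → 1/252
sum: t=0:+1/36 = 1/36
3j²(1 3 4; 0 0 0) = Δ·Π!·Σ² = 4/63  (sign +1)
sum: t=0:+1/48 = 1/48
3j²(1 3 4; 0 1 -1) = Δ·Π!·Σ² = 5/84  (sign -1)
combine: 4πI² = 189·4/63·5/84 = 5/7
take √, sign -1: I = -0.23841361

-0.238414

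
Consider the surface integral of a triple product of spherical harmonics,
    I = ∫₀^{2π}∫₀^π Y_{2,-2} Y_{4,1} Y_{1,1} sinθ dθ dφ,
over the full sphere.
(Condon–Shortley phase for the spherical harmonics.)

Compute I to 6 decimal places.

l₃=1 ∉ [2,6] — triangle fails ⇒ I = 0

0.000000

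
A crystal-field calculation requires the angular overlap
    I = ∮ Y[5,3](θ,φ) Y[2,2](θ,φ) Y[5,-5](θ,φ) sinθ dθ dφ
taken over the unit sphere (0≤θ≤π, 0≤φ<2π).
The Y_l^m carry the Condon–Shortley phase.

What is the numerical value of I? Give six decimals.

0.088588

m-sum 0 ✓  L=12 even ✓  3≤5≤7 ✓
Π(2lᵢ+1) = 11×5×11 = 605
triangle coeff Δ(5,2,5) = 1/38610
Σ_t [0,2]: t=0:+1/2880 t=1:−1/576 t=2:+1/2880 = -1/960
(3j)²=10/429 [(5 2 5; 0 0 0)], sign=+1
Σ_t [2,2]: t=2:+1/161280 = 1/161280
(3j)²=1/143 [(5 2 5; 3 2 -5)], sign=+1
⇒ 4πI² = 50/507
I = (+1)√(50/507/(4π)) = 0.08858824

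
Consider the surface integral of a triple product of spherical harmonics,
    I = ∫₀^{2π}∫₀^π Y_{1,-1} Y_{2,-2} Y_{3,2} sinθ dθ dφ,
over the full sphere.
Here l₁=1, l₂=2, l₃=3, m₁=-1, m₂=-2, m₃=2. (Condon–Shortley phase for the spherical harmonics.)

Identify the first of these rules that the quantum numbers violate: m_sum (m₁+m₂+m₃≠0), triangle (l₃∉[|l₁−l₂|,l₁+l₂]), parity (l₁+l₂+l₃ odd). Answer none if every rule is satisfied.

m₁+m₂+m₃ = -1 − 2 + 2 = -1  ✗
triangle: |1−2|=1 ≤ l₃=3 ≤ 1+2=3
parity: l₁+l₂+l₃ = 6 is even

m_sum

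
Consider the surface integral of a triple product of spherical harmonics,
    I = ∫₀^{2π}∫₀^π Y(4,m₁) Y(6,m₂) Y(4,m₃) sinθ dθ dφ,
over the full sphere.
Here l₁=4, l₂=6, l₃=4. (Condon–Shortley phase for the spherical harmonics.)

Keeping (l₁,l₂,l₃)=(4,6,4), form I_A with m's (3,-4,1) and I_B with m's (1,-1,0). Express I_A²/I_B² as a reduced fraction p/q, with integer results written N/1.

Shared (l₁,l₂,l₃)=(4,6,4): N and (l;000)² cancel in I_A²/I_B².
A: Δ = 6!·2!·6!/15! = 1/1261260; Racah Σ t=0..1: t=0:+1/34560 t=1:−1/28800 = -1/172800; ⇒ 3j(4 6 4; 3 -4 1)² = 1/1430, sgn +1
B: Δ = 6!·2!·6!/15! = 1/1261260; Racah Σ t=1..3: t=1:−1/11520 t=2:+1/1728 t=3:−1/3456 = 7/34560; ⇒ 3j(4 6 4; 1 -1 0)² = 7/858, sgn +1
I_A²/I_B² = (1/1430)/(7/858) = 3/35

3/35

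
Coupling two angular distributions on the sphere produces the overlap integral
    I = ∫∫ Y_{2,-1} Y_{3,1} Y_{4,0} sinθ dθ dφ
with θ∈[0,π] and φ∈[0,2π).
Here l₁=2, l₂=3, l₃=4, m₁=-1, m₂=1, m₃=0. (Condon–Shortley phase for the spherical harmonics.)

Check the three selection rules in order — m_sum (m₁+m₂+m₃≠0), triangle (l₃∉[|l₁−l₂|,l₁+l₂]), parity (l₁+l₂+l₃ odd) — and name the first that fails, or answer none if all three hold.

parity

azimuthal sum: -1 + 1 + 0 = 0  ✓
1 ≤ 4 ≤ 5 (triangle on l)  ✓
L = 2 + 3 + 4 = 9 (odd)  ✗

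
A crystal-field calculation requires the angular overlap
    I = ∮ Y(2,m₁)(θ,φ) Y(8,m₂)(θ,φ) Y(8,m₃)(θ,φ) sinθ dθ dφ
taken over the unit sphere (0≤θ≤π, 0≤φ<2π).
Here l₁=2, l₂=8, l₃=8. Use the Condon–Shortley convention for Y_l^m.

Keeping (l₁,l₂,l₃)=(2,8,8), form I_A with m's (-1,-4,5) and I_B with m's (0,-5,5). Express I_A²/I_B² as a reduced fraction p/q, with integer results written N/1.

702/1

l's match ⇒ only the (l;m) 3-j factors differ between A and B.
A: triangle coeff Δ(2,8,8) = 1/348840; Σ_t [1,2]: t=1:−1/479001600 t=2:+1/1916006400 = -1/638668800; (3j)²=117/6460 [(2 8 8; -1 -4 5)], sign=+1
B: triangle coeff Δ(2,8,8) = 1/348840; Σ_t [0,2]: t=0:+1/958003200 t=1:−1/958003200 t=2:+1/24908083200 = 1/24908083200; (3j)²=1/38760 [(2 8 8; 0 -5 5)], sign=-1
I_A²/I_B² = (117/6460)/(1/38760) = 702/1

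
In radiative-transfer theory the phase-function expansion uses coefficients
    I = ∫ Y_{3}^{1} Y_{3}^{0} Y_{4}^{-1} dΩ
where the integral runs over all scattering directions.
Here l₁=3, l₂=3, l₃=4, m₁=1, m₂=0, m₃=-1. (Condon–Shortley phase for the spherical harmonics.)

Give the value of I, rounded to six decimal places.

m-sum 0 ✓  L=10 even ✓  0≤4≤6 ✓
Π(2lᵢ+1) = 7×7×9 = 441
triangle coeff Δ(3,3,4) = 1/34650
Σ_t [0,2]: t=0:+1/72 t=1:−1/16 t=2:+1/72 = -5/144
(3j)²=2/77 [(3 3 4; 0 0 0)], sign=-1
Σ_t [0,2]: t=0:+1/48 t=1:−1/24 t=2:+1/288 = -5/288
(3j)²=5/462 [(3 3 4; 1 0 -1)], sign=+1
⇒ 4πI² = 15/121
I = (-1)√(15/121/(4π)) = -0.09932258

-0.099323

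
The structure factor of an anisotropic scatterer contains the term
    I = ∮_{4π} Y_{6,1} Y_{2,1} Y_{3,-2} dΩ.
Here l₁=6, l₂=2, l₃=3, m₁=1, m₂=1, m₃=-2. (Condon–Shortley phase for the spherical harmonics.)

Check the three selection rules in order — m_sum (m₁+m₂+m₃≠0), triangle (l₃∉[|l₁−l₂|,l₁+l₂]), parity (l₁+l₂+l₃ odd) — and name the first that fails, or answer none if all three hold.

triangle

m₁+m₂+m₃ = 1 + 1 − 2 = 0  ✓
triangle: |6−2|=4 ≤ l₃=3 ≤ 6+2=8  ✗
parity: l₁+l₂+l₃ = 11 is odd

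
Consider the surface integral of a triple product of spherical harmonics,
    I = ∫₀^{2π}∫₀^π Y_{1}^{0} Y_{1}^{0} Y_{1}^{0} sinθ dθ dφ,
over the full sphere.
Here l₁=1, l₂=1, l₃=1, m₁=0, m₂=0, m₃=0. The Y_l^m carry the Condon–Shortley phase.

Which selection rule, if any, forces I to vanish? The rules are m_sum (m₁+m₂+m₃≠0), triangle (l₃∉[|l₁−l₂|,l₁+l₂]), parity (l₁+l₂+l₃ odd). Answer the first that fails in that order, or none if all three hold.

parity

Σmᵢ = 0  ✓
l₃∈[|l₁−l₂|,l₁+l₂]=[0,2], have l₃=1  ✓
Σlᵢ = 3 ⇒ odd  ✗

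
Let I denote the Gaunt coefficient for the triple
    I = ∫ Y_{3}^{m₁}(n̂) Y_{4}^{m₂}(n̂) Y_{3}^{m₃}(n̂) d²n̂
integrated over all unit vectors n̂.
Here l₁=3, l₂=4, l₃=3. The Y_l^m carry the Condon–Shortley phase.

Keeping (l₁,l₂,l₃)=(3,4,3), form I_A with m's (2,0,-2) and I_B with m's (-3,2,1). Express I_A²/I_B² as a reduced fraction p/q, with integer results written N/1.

Same 3,4,3: normalisation and zero-m 3j drop out of the ratio.
A: Δ: 4! 2! 4! / 11! → 1/34650; sum: t=0:+1/576 t=1:−1/72 = -7/576; 3j²(3 4 3; 2 0 -2) = Δ·Π!·Σ² = 7/198  (sign +1)
B: Δ: 4! 2! 4! / 11! → 1/34650; sum: t=4:+1/192 = 1/192; 3j²(3 4 3; -3 2 1) = Δ·Π!·Σ² = 3/77  (sign +1)
I_A²/I_B² = (7/198)/(3/77) = 49/54

49/54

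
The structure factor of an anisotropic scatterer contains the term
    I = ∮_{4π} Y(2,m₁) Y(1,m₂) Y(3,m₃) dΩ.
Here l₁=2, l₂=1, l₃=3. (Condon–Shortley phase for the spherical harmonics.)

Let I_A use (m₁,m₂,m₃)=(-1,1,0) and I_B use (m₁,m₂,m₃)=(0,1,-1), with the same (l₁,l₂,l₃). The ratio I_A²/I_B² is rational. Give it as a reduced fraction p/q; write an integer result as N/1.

1/2

l's match ⇒ only the (l;m) 3-j factors differ between A and B.
A: triangle coeff Δ(2,1,3) = 1/105; Σ_t [0,0]: t=0:+1/12 = 1/12; (3j)²=1/35 [(2 1 3; -1 1 0)], sign=-1
B: triangle coeff Δ(2,1,3) = 1/105; Σ_t [0,0]: t=0:+1/8 = 1/8; (3j)²=2/35 [(2 1 3; 0 1 -1)], sign=+1
I_A²/I_B² = (1/35)/(2/35) = 1/2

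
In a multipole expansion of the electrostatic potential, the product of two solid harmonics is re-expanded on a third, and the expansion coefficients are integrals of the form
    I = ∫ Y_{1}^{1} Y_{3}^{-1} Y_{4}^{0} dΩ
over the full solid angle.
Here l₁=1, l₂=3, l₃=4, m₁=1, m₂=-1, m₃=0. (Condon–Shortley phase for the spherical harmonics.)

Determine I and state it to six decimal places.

0.150786

Rules hold: Σm=0, L=8 even, 2≤4≤4.
N = 3·7·9 = 189
Δ = 0!·2!·6!/9! = 1/252
Racah Σ t=0..0: t=0:+1/36 = 1/36
⇒ 3j(1 3 4; 0 0 0)² = 4/63, sgn +1
Racah Σ t=0..0: t=0:+1/96 = 1/96
⇒ 3j(1 3 4; 1 -1 0)² = 1/42, sgn +1
4πI² = N·(3j₀)²·(3jₘ)² = 2/7
I = +1·√(0.285714/4π) = 0.15078601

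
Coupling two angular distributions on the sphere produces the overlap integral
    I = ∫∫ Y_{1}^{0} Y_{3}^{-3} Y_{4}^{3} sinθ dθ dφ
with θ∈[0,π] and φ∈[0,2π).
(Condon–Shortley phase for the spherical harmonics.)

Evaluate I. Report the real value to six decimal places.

-0.162868

Checks pass: Σm=0; 8 even; l₃=4∈[2,4].
(2·1+1)(2·3+1)(2·4+1) = 189
Δ: 0! 2! 6! / 9! → 1/252
sum: t=0:+1/36 = 1/36
3j²(1 3 4; 0 0 0) = Δ·Π!·Σ² = 4/63  (sign +1)
sum: t=0:+1/720 = 1/720
3j²(1 3 4; 0 -3 3) = Δ·Π!·Σ² = 1/36  (sign -1)
combine: 4πI² = 189·4/63·1/36 = 1/3
take √, sign -1: I = -0.16286750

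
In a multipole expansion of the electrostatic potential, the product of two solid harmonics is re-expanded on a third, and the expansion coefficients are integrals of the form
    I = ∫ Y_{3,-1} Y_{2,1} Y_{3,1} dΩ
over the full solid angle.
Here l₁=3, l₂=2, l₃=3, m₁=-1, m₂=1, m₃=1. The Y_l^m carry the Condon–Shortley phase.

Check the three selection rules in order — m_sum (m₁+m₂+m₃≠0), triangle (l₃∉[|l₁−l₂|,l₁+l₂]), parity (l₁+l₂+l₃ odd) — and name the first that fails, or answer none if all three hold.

m₁+m₂+m₃ = -1 + 1 + 1 = 1  ✗
triangle: |3−2|=1 ≤ l₃=3 ≤ 3+2=5
parity: l₁+l₂+l₃ = 8 is even

m_sum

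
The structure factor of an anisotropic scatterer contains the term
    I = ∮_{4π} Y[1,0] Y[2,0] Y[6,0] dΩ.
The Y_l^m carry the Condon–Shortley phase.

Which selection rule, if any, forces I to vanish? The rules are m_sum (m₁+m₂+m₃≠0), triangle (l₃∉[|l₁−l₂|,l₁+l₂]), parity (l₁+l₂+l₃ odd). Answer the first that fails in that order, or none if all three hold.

triangle

azimuthal sum: 0 + 0 + 0 = 0  ✓
1 ≤ 6 ≤ 3 (triangle on l)  ✗
L = 1 + 2 + 6 = 9 (odd)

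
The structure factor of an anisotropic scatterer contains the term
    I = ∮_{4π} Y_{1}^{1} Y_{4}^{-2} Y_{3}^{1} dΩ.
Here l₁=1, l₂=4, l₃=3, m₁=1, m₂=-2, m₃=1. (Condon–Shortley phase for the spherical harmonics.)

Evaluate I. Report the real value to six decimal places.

Checks pass: Σm=0; 8 even; l₃=3∈[3,5].
(2·1+1)(2·4+1)(2·3+1) = 189
Δ: 2! 0! 6! / 9! → 1/252
sum: t=1:−1/36 = -1/36
3j²(1 4 3; 0 0 0) = Δ·Π!·Σ² = 4/63  (sign +1)
sum: t=0:+1/96 = 1/96
3j²(1 4 3; 1 -2 1) = Δ·Π!·Σ² = 5/84  (sign +1)
combine: 4πI² = 189·4/63·5/84 = 5/7
take √, sign +1: I = 0.23841361

0.238414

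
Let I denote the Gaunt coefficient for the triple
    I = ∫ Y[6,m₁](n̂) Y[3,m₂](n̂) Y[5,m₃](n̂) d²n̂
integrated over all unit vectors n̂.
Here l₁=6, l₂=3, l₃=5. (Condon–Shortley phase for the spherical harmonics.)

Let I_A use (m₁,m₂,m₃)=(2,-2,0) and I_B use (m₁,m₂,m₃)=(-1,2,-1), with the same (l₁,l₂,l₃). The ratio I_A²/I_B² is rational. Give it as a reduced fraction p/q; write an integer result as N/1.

l's match ⇒ only the (l;m) 3-j factors differ between A and B.
A: triangle coeff Δ(6,3,5) = 1/675675; Σ_t [0,1]: t=0:+1/13824 t=1:−1/8640 = -1/23040; (3j)²=2/429 [(6 3 5; 2 -2 0)], sign=+1
B: triangle coeff Δ(6,3,5) = 1/675675; Σ_t [3,4]: t=3:−1/6912 t=4:+1/17280 = -1/11520; (3j)²=2/143 [(6 3 5; -1 2 -1)], sign=-1
I_A²/I_B² = (2/429)/(2/143) = 1/3

1/3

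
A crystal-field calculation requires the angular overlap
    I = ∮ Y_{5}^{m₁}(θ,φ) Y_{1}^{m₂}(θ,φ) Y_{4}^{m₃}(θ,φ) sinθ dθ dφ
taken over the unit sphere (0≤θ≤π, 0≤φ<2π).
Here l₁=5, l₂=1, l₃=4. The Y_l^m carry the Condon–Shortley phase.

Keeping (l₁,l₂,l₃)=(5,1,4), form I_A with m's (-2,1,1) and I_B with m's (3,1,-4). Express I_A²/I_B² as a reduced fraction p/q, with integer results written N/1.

21/1

Shared (l₁,l₂,l₃)=(5,1,4): N and (l;000)² cancel in I_A²/I_B².
A: Δ = 2!·8!·0!/11! = 1/495; Racah Σ t=2..2: t=2:+1/1440 = 1/1440; ⇒ 3j(5 1 4; -2 1 1)² = 7/165, sgn -1
B: Δ = 2!·8!·0!/11! = 1/495; Racah Σ t=2..2: t=2:+1/80640 = 1/80640; ⇒ 3j(5 1 4; 3 1 -4)² = 1/495, sgn +1
I_A²/I_B² = (7/165)/(1/495) = 21/1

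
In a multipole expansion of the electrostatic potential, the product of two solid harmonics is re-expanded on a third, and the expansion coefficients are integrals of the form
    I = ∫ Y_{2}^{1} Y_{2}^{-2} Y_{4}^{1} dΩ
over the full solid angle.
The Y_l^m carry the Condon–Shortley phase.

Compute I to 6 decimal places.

Rules hold: Σm=0, L=8 even, 0≤4≤4.
N = 5·5·9 = 225
Δ = 0!·4!·4!/9! = 1/630
Racah Σ t=0..0: t=0:+1/16 = 1/16
⇒ 3j(2 2 4; 0 0 0)² = 2/35, sgn +1
Racah Σ t=0..0: t=0:+1/144 = 1/144
⇒ 3j(2 2 4; 1 -2 1)² = 1/126, sgn -1
4πI² = N·(3j₀)²·(3jₘ)² = 5/49
I = -1·√(0.102041/4π) = -0.09011188

-0.090112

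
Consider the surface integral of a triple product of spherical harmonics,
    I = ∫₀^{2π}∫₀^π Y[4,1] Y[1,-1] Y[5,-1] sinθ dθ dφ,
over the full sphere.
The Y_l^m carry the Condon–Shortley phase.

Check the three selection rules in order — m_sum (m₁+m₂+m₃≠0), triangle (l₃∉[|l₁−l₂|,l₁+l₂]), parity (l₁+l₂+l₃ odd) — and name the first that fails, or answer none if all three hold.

m₁+m₂+m₃ = 1 − 1 − 1 = -1  ✗
triangle: |4−1|=3 ≤ l₃=5 ≤ 4+1=5
parity: l₁+l₂+l₃ = 10 is even

m_sum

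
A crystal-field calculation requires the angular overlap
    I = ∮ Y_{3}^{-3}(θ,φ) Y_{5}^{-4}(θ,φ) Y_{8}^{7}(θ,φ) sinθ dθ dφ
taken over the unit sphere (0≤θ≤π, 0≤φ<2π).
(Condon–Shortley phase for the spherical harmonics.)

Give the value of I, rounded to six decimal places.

Rules hold: Σm=0, L=16 even, 2≤8≤8.
N = 7·11·17 = 1309
Δ = 0!·6!·10!/17! = 1/136136
Racah Σ t=0..0: t=0:+1/518400 = 1/518400
⇒ 3j(3 5 8; 0 0 0)² = 56/2431, sgn +1
Racah Σ t=0..0: t=0:+1/261273600 = 1/261273600
⇒ 3j(3 5 8; -3 -4 7)² = 5/136, sgn -1
4πI² = N·(3j₀)²·(3jₘ)² = 245/221
I = -1·√(1.1086/4π) = -0.29701746

-0.297017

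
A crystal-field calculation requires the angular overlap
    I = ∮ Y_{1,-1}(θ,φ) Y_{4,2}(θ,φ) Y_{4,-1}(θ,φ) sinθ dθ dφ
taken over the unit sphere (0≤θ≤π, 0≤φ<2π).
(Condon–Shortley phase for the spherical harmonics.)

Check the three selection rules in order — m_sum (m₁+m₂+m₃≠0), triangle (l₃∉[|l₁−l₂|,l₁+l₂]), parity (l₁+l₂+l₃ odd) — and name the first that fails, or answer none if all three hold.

azimuthal sum: -1 + 2 − 1 = 0  ✓
3 ≤ 4 ≤ 5 (triangle on l)  ✓
L = 1 + 4 + 4 = 9 (odd)  ✗

parity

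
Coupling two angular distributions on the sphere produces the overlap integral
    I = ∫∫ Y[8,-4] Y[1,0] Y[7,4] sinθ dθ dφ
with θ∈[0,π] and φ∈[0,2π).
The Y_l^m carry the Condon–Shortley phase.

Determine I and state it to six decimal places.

0.211986

m-sum 0 ✓  L=16 even ✓  7≤7≤9 ✓
Π(2lᵢ+1) = 17×3×15 = 765
triangle coeff Δ(8,1,7) = 1/2040
Σ_t [1,1]: t=1:−1/25401600 = -1/25401600
(3j)²=8/255 [(8 1 7; 0 0 0)], sign=+1
Σ_t [1,1]: t=1:−1/239500800 = -1/239500800
(3j)²=2/85 [(8 1 7; -4 0 4)], sign=+1
⇒ 4πI² = 48/85
I = (+1)√(48/85/(4π)) = 0.21198553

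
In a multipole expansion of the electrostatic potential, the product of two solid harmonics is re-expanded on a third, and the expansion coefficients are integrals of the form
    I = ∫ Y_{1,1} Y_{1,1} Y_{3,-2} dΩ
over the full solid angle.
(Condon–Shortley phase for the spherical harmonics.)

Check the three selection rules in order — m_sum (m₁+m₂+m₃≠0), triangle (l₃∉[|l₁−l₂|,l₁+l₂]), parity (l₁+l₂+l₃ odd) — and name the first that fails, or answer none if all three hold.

m₁+m₂+m₃ = 1 + 1 − 2 = 0  ✓
triangle: |1−1|=0 ≤ l₃=3 ≤ 1+1=2  ✗
parity: l₁+l₂+l₃ = 5 is odd

triangle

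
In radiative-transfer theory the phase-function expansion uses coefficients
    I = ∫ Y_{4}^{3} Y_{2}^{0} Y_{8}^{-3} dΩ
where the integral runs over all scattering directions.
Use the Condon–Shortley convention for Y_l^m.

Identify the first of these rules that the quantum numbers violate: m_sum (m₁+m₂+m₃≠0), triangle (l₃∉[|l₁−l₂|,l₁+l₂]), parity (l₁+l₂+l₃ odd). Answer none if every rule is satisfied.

triangle

azimuthal sum: 3 + 0 − 3 = 0  ✓
2 ≤ 8 ≤ 6 (triangle on l)  ✗
L = 4 + 2 + 8 = 14 (even)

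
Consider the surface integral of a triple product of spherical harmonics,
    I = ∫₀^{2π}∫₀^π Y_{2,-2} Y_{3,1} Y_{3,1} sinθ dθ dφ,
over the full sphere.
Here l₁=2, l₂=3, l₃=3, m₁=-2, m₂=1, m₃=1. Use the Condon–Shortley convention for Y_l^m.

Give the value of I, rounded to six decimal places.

m-sum 0 ✓  L=8 even ✓  1≤3≤5 ✓
Π(2lᵢ+1) = 5×7×7 = 245
triangle coeff Δ(2,3,3) = 1/3780
Σ_t [0,2]: t=0:+1/24 t=1:−1/4 t=2:+1/24 = -1/6
(3j)²=4/105 [(2 3 3; 0 0 0)], sign=+1
Σ_t [2,2]: t=2:+1/16 = 1/16
(3j)²=2/35 [(2 3 3; -2 1 1)], sign=+1
⇒ 4πI² = 8/15
I = (+1)√(8/15/(4π)) = 0.20601291

0.206013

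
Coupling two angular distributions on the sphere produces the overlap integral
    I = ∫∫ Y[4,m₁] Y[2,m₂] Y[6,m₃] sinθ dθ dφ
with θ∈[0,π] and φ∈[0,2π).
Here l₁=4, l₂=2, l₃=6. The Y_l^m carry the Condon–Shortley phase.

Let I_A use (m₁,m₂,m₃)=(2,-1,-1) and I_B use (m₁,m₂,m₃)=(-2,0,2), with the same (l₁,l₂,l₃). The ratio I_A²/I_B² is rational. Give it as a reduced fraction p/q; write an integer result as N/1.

5/12

l's match ⇒ only the (l;m) 3-j factors differ between A and B.
A: triangle coeff Δ(4,2,6) = 1/6435; Σ_t [0,0]: t=0:+1/8640 = 1/8640; (3j)²=14/1287 [(4 2 6; 2 -1 -1)], sign=-1
B: triangle coeff Δ(4,2,6) = 1/6435; Σ_t [0,0]: t=0:+1/5760 = 1/5760; (3j)²=56/2145 [(4 2 6; -2 0 2)], sign=+1
I_A²/I_B² = (14/1287)/(56/2145) = 5/12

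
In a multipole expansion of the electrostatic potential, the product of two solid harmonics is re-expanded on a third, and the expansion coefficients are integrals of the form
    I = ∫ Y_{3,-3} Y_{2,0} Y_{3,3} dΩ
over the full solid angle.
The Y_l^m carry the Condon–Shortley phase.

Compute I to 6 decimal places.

m-sum 0 ✓  L=8 even ✓  1≤3≤5 ✓
Π(2lᵢ+1) = 7×5×7 = 245
triangle coeff Δ(3,2,3) = 1/3780
Σ_t [0,2]: t=0:+1/24 t=1:−1/4 t=2:+1/24 = -1/6
(3j)²=4/105 [(3 2 3; 0 0 0)], sign=+1
Σ_t [2,2]: t=2:+1/96 = 1/96
(3j)²=5/84 [(3 2 3; -3 0 3)], sign=+1
⇒ 4πI² = 5/9
I = (+1)√(5/9/(4π)) = 0.21026104

0.210261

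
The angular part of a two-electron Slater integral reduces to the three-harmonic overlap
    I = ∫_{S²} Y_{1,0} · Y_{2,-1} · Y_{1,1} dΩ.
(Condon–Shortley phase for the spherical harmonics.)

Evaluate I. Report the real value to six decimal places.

-0.218510

m-sum 0 ✓  L=4 even ✓  1≤1≤3 ✓
Π(2lᵢ+1) = 3×5×3 = 45
triangle coeff Δ(1,2,1) = 1/30
Σ_t [1,1]: t=1:−1/1 = -1/1
(3j)²=2/15 [(1 2 1; 0 0 0)], sign=+1
Σ_t [1,1]: t=1:−1/2 = -1/2
(3j)²=1/10 [(1 2 1; 0 -1 1)], sign=-1
⇒ 4πI² = 3/5
I = (-1)√(3/5/(4π)) = -0.21850969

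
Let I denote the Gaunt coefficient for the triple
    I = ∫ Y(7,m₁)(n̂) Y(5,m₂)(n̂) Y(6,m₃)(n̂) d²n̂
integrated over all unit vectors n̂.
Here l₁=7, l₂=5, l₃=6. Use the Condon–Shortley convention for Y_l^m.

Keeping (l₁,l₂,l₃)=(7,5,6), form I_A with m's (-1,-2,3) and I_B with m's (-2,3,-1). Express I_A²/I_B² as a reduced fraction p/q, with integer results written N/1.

Same 7,5,6: normalisation and zero-m 3j drop out of the ratio.
A: Δ: 6! 8! 4! / 19! → 1/174594420; sum: t=0:+1/174182400 t=1:−1/2419200 t=2:+1/414720 t=3:−1/622080 = 23/58060800; 3j²(7 5 6; -1 -2 3) = Δ·Π!·Σ² = 1587/923780  (sign -1)
B: Δ: 6! 8! 4! / 19! → 1/174594420; sum: t=4:+1/829440 t=5:−1/414720 t=6:+1/2073600 = -1/1382400; 3j²(7 5 6; -2 3 -1) = Δ·Π!·Σ² = 294/46189  (sign +1)
I_A²/I_B² = (1587/923780)/(294/46189) = 529/1960

529/1960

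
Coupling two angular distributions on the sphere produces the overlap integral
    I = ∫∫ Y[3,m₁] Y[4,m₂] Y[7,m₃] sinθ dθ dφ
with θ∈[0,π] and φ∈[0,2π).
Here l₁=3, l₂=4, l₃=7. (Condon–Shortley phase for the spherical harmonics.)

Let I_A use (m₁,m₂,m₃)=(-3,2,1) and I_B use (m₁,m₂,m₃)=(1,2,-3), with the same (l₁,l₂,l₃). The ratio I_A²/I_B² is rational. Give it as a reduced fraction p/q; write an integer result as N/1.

Same 3,4,7: normalisation and zero-m 3j drop out of the ratio.
A: Δ: 0! 6! 8! / 15! → 1/45045; sum: t=0:+1/1036800 = 1/1036800; 3j²(3 4 7; -3 2 1) = Δ·Π!·Σ² = 4/6435  (sign +1)
B: Δ: 0! 6! 8! / 15! → 1/45045; sum: t=0:+1/69120 = 1/69120; 3j²(3 4 7; 1 2 -3) = Δ·Π!·Σ² = 4/143  (sign +1)
I_A²/I_B² = (4/6435)/(4/143) = 1/45

1/45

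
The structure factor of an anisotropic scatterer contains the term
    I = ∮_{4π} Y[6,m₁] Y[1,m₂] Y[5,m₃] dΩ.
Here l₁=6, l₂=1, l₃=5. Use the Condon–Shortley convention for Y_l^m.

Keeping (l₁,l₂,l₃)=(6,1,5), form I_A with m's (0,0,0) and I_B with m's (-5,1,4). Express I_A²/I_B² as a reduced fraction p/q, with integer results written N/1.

Shared (l₁,l₂,l₃)=(6,1,5): N and (l;000)² cancel in I_A²/I_B².
A: Δ = 2!·10!·0!/13! = 1/858; Racah Σ t=1..1: t=1:−1/14400 = -1/14400; ⇒ 3j(6 1 5; 0 0 0)² = 6/143, sgn +1
B: Δ = 2!·10!·0!/13! = 1/858; Racah Σ t=2..2: t=2:+1/725760 = 1/725760; ⇒ 3j(6 1 5; -5 1 4)² = 5/78, sgn -1
I_A²/I_B² = (6/143)/(5/78) = 36/55

36/55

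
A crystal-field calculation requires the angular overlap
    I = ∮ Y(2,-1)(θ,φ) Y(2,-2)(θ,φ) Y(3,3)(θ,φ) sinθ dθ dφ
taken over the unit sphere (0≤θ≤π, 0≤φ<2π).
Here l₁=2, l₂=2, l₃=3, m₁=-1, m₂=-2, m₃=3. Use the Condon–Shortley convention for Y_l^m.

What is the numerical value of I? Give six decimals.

0.000000

l₁+l₂+l₃=7 is odd: 3j(l;000)=0 ⇒ I=0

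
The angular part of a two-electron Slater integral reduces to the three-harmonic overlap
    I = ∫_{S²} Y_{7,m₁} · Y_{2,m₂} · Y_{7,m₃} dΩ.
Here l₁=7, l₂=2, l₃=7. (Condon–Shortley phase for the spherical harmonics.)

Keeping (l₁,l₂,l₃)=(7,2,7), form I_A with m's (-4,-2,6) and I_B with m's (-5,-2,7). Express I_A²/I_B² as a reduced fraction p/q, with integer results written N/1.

Shared (l₁,l₂,l₃)=(7,2,7): N and (l;000)² cancel in I_A²/I_B².
A: Δ = 2!·12!·2!/17! = 1/185640; Racah Σ t=0..0: t=0:+1/159667200 = 1/159667200; ⇒ 3j(7 2 7; -4 -2 6)² = 9/1190, sgn -1
B: Δ = 2!·12!·2!/17! = 1/185640; Racah Σ t=0..0: t=0:+1/1916006400 = 1/1916006400; ⇒ 3j(7 2 7; -5 -2 7)² = 1/340, sgn +1
I_A²/I_B² = (9/1190)/(1/340) = 18/7

18/7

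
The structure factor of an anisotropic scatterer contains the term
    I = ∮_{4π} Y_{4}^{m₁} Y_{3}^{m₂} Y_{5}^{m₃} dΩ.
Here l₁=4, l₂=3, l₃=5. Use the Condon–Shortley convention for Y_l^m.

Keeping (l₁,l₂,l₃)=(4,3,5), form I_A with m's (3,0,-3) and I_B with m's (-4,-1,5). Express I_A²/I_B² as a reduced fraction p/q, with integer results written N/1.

3/10

l's match ⇒ only the (l;m) 3-j factors differ between A and B.
A: triangle coeff Δ(4,3,5) = 1/180180; Σ_t [0,1]: t=0:+1/1440 t=1:−1/2880 = 1/2880; (3j)²=7/715 [(4 3 5; 3 0 -3)], sign=+1
B: triangle coeff Δ(4,3,5) = 1/180180; Σ_t [2,2]: t=2:+1/34560 = 1/34560; (3j)²=14/429 [(4 3 5; -4 -1 5)], sign=+1
I_A²/I_B² = (7/715)/(14/429) = 3/10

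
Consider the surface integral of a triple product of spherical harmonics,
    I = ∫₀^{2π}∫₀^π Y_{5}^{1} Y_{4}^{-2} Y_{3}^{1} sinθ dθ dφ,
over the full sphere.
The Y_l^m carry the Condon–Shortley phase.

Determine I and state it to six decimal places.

m-sum 0 ✓  L=12 even ✓  1≤3≤9 ✓
Π(2lᵢ+1) = 11×9×7 = 693
triangle coeff Δ(5,4,3) = 1/180180
Σ_t [2,4]: t=2:+1/576 t=3:−1/144 t=4:+1/576 = -1/288
(3j)²=20/1001 [(5 4 3; 0 0 0)], sign=+1
Σ_t [0,2]: t=0:+1/34560 t=1:−1/720 t=2:+1/384 = 43/34560
(3j)²=1849/180180 [(5 4 3; 1 -2 1)], sign=+1
⇒ 4πI² = 1849/13013
I = (+1)√(1849/13013/(4π)) = 0.10633465

0.106335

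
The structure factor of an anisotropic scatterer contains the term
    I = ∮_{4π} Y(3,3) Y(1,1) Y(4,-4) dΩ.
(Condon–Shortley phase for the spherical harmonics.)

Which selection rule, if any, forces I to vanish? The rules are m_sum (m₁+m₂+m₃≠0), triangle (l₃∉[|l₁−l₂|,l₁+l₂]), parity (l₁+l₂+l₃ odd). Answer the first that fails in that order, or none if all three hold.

azimuthal sum: 3 + 1 − 4 = 0  ✓
2 ≤ 4 ≤ 4 (triangle on l)  ✓
L = 3 + 1 + 4 = 8 (even)  ✓

none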